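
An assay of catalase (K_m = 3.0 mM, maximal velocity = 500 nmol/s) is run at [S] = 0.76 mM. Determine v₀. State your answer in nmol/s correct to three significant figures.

v = Vmax·[S]/(Km + [S]) = 500 × 0.76 / (3.0 + 0.76)
  = 380.0 / 3.760 = 101 nmol/s.

101 nmol/s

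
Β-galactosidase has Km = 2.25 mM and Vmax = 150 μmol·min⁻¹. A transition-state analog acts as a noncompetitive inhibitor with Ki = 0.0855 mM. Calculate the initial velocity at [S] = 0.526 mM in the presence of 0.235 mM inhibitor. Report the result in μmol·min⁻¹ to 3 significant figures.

7.58 μmol·min⁻¹

α = 1 + [I]/Ki = 1 + 0.235/0.0855 = 3.749.
For a noncompetitive inhibitor, Vmax is reduced to Vmax/α while Km is unchanged: Km,app = 2.25 mM, Vmax,app = 40.0 μmol·min⁻¹.
v = Vmax,app·[S]/(Km,app + [S]) = 40.0 × 0.526/(2.25 + 0.526) = 7.58 μmol·min⁻¹.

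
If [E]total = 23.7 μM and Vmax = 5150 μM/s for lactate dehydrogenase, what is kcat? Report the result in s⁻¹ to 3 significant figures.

217 s⁻¹

kcat = Vmax/[E]total = 5150 μM/s / 23.7 μM = 217 s⁻¹.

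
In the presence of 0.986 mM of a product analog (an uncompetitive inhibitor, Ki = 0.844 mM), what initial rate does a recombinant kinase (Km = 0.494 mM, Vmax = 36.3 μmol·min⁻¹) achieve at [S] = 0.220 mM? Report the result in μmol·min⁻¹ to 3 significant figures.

8.22 μmol·min⁻¹

With α = 1 + [I]/Ki = 1 + 0.986/0.844 = 2.168, the uncompetitive rate law is v = (Vmax/α)·[S] / (Km/α + [S]).
v = (36.3/2.168)×0.220 / (0.494/2.168 + 0.220) = 3.683/0.4478 = 8.22 μmol·min⁻¹.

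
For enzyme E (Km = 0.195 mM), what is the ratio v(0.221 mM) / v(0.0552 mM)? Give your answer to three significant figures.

2.41

Since Vmax cancels, v₂/v₁ = [S]₂(Km+[S]₁) / [S]₁(Km+[S]₂).
= 0.221×(0.195+0.0552) / (0.0552×(0.195+0.221)) = 0.05529/0.02296 = 2.41.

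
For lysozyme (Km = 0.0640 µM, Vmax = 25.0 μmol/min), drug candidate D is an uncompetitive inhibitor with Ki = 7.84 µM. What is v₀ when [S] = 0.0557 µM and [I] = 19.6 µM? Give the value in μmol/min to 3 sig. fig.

With α = 1 + [I]/Ki = 1 + 19.6/7.84 = 3.500, the uncompetitive rate law is v = (Vmax/α)·[S] / (Km/α + [S]).
v = (25.0/3.500)×0.0557 / (0.0640/3.500 + 0.0557) = 0.3979/0.07399 = 5.38 μmol/min.

5.38 μmol/min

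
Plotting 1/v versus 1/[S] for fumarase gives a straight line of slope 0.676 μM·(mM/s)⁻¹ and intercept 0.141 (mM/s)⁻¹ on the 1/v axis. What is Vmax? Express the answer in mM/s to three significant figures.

The y-intercept of a Lineweaver–Burk plot equals 1/Vmax, so Vmax = 1/0.141 = 7.09 mM/s.

7.09 mM/s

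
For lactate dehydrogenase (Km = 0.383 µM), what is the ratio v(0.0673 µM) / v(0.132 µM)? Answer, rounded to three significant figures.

Since Vmax cancels, v₂/v₁ = [S]₂(Km+[S]₁) / [S]₁(Km+[S]₂).
= 0.0673×(0.383+0.132) / (0.132×(0.383+0.0673)) = 0.03466/0.05944 = 0.583.

0.583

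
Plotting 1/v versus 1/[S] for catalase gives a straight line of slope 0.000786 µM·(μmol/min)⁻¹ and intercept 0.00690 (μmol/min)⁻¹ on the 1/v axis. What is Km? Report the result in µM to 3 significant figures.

0.114 µM

y-intercept = 1/Vmax ⇒ Vmax = 145 μmol/min; slope = Km/Vmax ⇒ Km = slope × Vmax.
Km = 0.000786 × 145 = 0.114 µM.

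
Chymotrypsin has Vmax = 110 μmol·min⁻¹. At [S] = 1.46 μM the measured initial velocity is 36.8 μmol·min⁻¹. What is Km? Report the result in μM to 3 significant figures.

2.90 μM

From v = Vmax[S]/(Km+[S]), Km = [S](Vmax − v)/v.
Km = 1.46 × (110 − 36.8) / 36.8 = 106.9/36.8 = 2.90 μM.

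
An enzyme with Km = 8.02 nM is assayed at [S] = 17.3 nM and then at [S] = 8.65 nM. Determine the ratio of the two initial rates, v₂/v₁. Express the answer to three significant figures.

0.759

The fractional saturations are [S]/(Km+[S]) = 17.3/25.32 = 0.6833 and 8.65/16.67 = 0.5189.
v₂/v₁ is just their ratio: 0.5189/0.6833 = 0.759.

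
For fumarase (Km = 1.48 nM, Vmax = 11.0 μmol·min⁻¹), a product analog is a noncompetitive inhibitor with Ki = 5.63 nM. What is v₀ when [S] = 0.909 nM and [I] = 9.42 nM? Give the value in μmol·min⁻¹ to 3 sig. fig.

With α = 1 + [I]/Ki = 1 + 9.42/5.63 = 2.673, the noncompetitive rate law is v = (Vmax/α)·[S] / (Km + [S]).
v = (11.0/2.673)×0.909 / (1.48 + 0.909) = 3.740/2.389 = 1.57 μmol·min⁻¹.

1.57 μmol·min⁻¹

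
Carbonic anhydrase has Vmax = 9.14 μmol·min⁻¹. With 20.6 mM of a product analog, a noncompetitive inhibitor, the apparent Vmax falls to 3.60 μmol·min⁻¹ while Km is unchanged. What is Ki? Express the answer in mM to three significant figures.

Noncompetitive: Vmax,app = Vmax/α with α = 1 + [I]/Ki.
α = Vmax/Vmax,app = 9.14/3.60 = 2.539.
Since α = 1 + [I]/Ki, [I]/Ki = 2.539 − 1 = 1.539 and Ki = 20.6/1.539 = 13.4 mM.

13.4 mM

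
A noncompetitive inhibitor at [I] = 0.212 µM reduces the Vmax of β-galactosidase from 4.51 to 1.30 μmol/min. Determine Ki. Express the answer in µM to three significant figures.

0.0859 µM

Noncompetitive: Vmax,app = Vmax/α with α = 1 + [I]/Ki.
α = Vmax/Vmax,app = 4.51/1.30 = 3.469.
Ki = [I]/(α − 1) = 0.212/2.469 = 0.0859 µM.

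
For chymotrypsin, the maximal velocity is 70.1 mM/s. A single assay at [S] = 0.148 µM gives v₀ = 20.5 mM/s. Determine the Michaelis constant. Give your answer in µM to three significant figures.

From v = Vmax[S]/(Km+[S]), Km = [S](Vmax − v)/v.
Km = 0.148 × (70.1 − 20.5) / 20.5 = 7.341/20.5 = 0.358 µM.

0.358 µM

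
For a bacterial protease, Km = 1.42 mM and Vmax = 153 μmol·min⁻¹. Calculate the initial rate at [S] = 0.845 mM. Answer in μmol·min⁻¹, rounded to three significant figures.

[S]/(Km+[S]) = 0.845/2.265 = 0.3731, the fractional saturation.
v = 0.3731 × Vmax = 0.3731 × 153 = 57.1 μmol·min⁻¹.

57.1 μmol·min⁻¹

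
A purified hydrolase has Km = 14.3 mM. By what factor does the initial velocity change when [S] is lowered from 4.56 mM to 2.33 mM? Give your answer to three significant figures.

0.579

The fractional saturations are [S]/(Km+[S]) = 4.56/18.86 = 0.2418 and 2.33/16.63 = 0.1401.
v₂/v₁ is just their ratio: 0.1401/0.2418 = 0.579.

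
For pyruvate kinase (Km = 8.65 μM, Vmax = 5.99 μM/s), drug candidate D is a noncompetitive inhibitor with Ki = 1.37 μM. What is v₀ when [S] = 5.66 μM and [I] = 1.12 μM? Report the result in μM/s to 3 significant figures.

1.30 μM/s

α = 1 + [I]/Ki = 1 + 1.12/1.37 = 1.818.
For a noncompetitive inhibitor, Vmax is reduced to Vmax/α while Km is unchanged: Km,app = 8.65 μM, Vmax,app = 3.30 μM/s.
v = Vmax,app·[S]/(Km,app + [S]) = 3.30 × 5.66/(8.65 + 5.66) = 1.30 μM/s.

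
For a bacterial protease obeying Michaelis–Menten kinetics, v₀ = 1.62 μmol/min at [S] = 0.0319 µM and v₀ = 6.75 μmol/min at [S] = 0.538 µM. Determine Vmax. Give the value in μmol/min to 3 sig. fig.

8.43 μmol/min

In reciprocal form, 1/v = (Km/Vmax)·(1/[S]) + 1/Vmax. The two points give (1/[S], 1/v) = (31.35, 0.6173) and (1.859, 0.1481).
Slope = (0.6173 − 0.1481)/(31.35 − 1.859) = 0.01591; intercept = 0.6173 − 0.01591×31.35 = 0.1186.
Vmax = 1/intercept = 8.43 μmol/min; Km = slope × Vmax = 0.01591 × 8.43 = 0.134 µM.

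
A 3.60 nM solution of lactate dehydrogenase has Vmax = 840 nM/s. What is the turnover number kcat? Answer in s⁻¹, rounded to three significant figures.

kcat = Vmax/[E]total = 840 nM/s / 3.60 nM = 233 s⁻¹.

233 s⁻¹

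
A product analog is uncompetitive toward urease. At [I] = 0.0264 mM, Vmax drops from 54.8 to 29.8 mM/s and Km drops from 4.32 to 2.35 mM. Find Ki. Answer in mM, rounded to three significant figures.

Uncompetitive: Vmax,app = Vmax/α (and Km,app = Km/α) with α = 1 + [I]/Ki.
α = Vmax/Vmax,app = 54.8/29.8 = 1.839.
Ki = [I]/(α − 1) = 0.0264/0.8389 = 0.0315 mM.

0.0315 mM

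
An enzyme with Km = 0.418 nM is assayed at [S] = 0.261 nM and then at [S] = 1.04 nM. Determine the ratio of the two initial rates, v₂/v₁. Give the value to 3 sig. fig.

Since Vmax cancels, v₂/v₁ = [S]₂(Km+[S]₁) / [S]₁(Km+[S]₂).
= 1.04×(0.418+0.261) / (0.261×(0.418+1.04)) = 0.7062/0.3805 = 1.86.

1.86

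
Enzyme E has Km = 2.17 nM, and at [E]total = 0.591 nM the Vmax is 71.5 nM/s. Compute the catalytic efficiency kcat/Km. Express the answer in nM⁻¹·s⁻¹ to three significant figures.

kcat = Vmax/[E]total = 71.5/0.591 = 121 s⁻¹.
kcat/Km = 121/2.17 = 55.8 nM⁻¹·s⁻¹.

55.8 nM⁻¹·s⁻¹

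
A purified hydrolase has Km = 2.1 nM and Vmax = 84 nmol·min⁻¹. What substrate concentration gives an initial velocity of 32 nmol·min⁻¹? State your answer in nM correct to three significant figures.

Rearranging v = Vmax[S]/(Km+[S]) gives [S] = Km·v/(Vmax − v).
[S] = 2.1 × 32 / (84 − 32) = 67.20/52.00 = 1.29 nM.

1.29 nM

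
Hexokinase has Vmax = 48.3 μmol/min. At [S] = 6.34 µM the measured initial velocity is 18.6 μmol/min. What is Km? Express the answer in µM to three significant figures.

From v = Vmax[S]/(Km+[S]), Km = [S](Vmax − v)/v.
Km = 6.34 × (48.3 − 18.6) / 18.6 = 188.3/18.6 = 10.1 µM.

10.1 µM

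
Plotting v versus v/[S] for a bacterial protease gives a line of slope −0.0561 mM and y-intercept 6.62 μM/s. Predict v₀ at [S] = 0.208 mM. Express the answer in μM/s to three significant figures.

In the Eadie–Hofstee form v = Vmax − Km·(v/[S]), the slope is −Km and the intercept is Vmax, so Km = 0.0561 mM and Vmax = 6.62 μM/s.
v = 6.62 × 0.208/(0.0561 + 0.208) = 5.21 μM/s.

5.21 μM/s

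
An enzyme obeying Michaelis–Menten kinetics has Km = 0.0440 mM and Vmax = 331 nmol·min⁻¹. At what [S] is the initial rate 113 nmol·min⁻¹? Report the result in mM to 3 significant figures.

0.0228 mM

The required fractional saturation is v/Vmax = 113/331 = 0.3414.
Then [S]/(Km+[S]) = 0.3414 ⇒ [S] = 0.0440 × 0.3414/(1 − 0.3414) = 0.0228 mM.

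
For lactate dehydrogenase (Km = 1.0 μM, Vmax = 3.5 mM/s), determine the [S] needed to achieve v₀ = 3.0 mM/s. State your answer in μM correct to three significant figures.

6.00 μM

Rearranging v = Vmax[S]/(Km+[S]) gives [S] = Km·v/(Vmax − v).
[S] = 1.0 × 3.0 / (3.5 − 3.0) = 3.000/0.5000 = 6.00 μM.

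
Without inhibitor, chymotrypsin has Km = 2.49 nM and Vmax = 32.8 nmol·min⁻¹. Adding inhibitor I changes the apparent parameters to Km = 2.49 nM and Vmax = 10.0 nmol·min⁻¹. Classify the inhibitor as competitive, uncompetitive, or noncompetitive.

Vmax decreases (32.8 → 10.0 nmol·min⁻¹) while Km is unchanged — pure noncompetitive inhibition.

noncompetitive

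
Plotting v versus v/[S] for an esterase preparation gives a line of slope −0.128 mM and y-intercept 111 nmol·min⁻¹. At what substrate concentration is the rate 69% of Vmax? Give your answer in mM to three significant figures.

The Eadie–Hofstee slope gives Km = 0.128 mM (slope = −Km).
v/Vmax = [S]/(Km+[S]) = 0.69 ⇒ [S] = Km·0.69/(1−0.69) = 0.128 × 2.226 = 0.285 mM.

0.285 mM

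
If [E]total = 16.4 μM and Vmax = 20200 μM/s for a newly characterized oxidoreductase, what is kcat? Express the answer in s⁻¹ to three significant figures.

kcat = Vmax/[E]total = 20200 μM/s / 16.4 μM = 1230 s⁻¹.

1230 s⁻¹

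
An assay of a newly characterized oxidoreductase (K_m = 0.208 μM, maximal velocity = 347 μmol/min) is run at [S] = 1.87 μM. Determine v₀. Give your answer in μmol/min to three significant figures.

[S]/(Km+[S]) = 1.87/2.078 = 0.8999, the fractional saturation.
v = 0.8999 × Vmax = 0.8999 × 347 = 312 μmol/min.

312 μmol/min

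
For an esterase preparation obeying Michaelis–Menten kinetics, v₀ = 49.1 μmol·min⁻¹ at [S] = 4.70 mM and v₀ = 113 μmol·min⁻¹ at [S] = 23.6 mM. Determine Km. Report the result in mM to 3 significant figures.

11.3 mM

In reciprocal form, 1/v = (Km/Vmax)·(1/[S]) + 1/Vmax. The two points give (1/[S], 1/v) = (0.2128, 0.02037) and (0.04237, 0.008850).
Slope = (0.02037 − 0.008850)/(0.2128 − 0.04237) = 0.06759; intercept = 0.02037 − 0.06759×0.2128 = 0.005986.
Vmax = 1/intercept = 167 μmol·min⁻¹; Km = slope × Vmax = 0.06759 × 167 = 11.3 mM.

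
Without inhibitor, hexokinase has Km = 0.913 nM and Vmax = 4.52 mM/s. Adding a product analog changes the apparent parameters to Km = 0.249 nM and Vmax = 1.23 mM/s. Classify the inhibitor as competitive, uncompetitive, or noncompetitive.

uncompetitive

Both Km and Vmax decrease by the same factor (~3.67-fold) — characteristic of uncompetitive inhibition.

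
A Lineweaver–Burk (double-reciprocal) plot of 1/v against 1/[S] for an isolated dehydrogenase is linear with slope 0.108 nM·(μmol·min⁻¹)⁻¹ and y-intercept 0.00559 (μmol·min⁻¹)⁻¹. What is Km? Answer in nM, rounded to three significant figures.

19.3 nM

y-intercept = 1/Vmax ⇒ Vmax = 179 μmol·min⁻¹; slope = Km/Vmax ⇒ Km = slope × Vmax.
Km = 0.108 × 179 = 19.3 nM.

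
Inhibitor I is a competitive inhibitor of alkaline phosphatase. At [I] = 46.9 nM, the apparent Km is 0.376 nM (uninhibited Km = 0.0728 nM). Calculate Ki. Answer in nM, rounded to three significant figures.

11.3 nM

Competitive: Km,app = α·Km with α = 1 + [I]/Ki.
α = Km,app/Km = 0.376/0.0728 = 5.165.
Since α = 1 + [I]/Ki, [I]/Ki = 5.165 − 1 = 4.165 and Ki = 46.9/4.165 = 11.3 nM.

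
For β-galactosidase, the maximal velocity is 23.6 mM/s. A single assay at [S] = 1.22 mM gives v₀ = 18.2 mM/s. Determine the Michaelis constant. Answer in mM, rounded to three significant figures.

0.362 mM

From v = Vmax[S]/(Km+[S]), Km = [S](Vmax − v)/v.
Km = 1.22 × (23.6 − 18.2) / 18.2 = 6.588/18.2 = 0.362 mM.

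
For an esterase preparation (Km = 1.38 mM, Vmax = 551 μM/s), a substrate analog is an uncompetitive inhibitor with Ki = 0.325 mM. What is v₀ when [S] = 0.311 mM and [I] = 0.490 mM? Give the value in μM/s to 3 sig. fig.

79.3 μM/s

With α = 1 + [I]/Ki = 1 + 0.490/0.325 = 2.508, the uncompetitive rate law is v = (Vmax/α)·[S] / (Km/α + [S]).
v = (551/2.508)×0.311 / (1.38/2.508 + 0.311) = 68.33/0.8613 = 79.3 μM/s.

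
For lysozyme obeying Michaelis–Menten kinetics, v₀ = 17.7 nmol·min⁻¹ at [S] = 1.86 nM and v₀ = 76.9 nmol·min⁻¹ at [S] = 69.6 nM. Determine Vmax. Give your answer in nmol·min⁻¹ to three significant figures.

84.7 nmol·min⁻¹

From v = Vmax[S]/(Km+[S]), each point gives Vmax = v(Km+[S])/[S].
Equating: 17.7(Km+1.86)/1.86 = 76.9(Km+69.6)/69.6.
9.516·Km + 17.7 = 1.105·Km + 76.9, so (9.516 − 1.105)·Km = 76.9 − 17.7.
Km = 59.20/8.411 = 7.04 nM; then Vmax = 17.7(7.04+1.86)/1.86 = 84.7 nmol·min⁻¹.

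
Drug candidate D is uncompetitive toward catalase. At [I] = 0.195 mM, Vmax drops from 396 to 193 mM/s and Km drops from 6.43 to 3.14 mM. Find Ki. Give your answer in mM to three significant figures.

Uncompetitive: Vmax,app = Vmax/α (and Km,app = Km/α) with α = 1 + [I]/Ki.
α = Vmax/Vmax,app = 396/193 = 2.052.
Since α = 1 + [I]/Ki, [I]/Ki = 2.052 − 1 = 1.052 and Ki = 0.195/1.052 = 0.185 mM.

0.185 mM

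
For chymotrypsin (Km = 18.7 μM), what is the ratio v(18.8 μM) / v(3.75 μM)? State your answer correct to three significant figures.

3.00

Since Vmax cancels, v₂/v₁ = [S]₂(Km+[S]₁) / [S]₁(Km+[S]₂).
= 18.8×(18.7+3.75) / (3.75×(18.7+18.8)) = 422.1/140.6 = 3.00.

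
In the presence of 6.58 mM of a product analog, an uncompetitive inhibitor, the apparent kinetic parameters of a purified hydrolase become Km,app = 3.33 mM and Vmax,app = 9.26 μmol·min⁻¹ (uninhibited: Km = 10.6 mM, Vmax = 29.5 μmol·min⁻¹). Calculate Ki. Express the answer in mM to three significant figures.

Uncompetitive: Vmax,app = Vmax/α (and Km,app = Km/α) with α = 1 + [I]/Ki.
α = Vmax/Vmax,app = 29.5/9.26 = 3.186.
Since α = 1 + [I]/Ki, [I]/Ki = 3.186 − 1 = 2.186 and Ki = 6.58/2.186 = 3.01 mM.

3.01 mM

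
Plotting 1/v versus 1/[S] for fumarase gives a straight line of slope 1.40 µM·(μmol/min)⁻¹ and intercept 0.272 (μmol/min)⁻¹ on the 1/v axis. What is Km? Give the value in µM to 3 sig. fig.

y-intercept = 1/Vmax ⇒ Vmax = 3.68 μmol/min; slope = Km/Vmax ⇒ Km = slope × Vmax.
Km = 1.40 × 3.68 = 5.15 µM.

5.15 µM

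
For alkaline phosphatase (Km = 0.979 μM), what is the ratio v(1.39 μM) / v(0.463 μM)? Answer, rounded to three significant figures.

The fractional saturations are [S]/(Km+[S]) = 0.463/1.442 = 0.3211 and 1.39/2.369 = 0.5867.
v₂/v₁ is just their ratio: 0.5867/0.3211 = 1.83.

1.83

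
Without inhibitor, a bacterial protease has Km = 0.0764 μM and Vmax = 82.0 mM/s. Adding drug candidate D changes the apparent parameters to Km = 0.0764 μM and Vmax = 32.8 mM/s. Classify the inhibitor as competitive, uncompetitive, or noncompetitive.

noncompetitive

Vmax decreases (82.0 → 32.8 mM/s) while Km is unchanged — pure noncompetitive inhibition.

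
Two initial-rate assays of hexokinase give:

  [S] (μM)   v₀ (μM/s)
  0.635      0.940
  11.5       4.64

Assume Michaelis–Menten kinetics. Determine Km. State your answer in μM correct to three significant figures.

In reciprocal form, 1/v = (Km/Vmax)·(1/[S]) + 1/Vmax. The two points give (1/[S], 1/v) = (1.575, 1.064) and (0.08696, 0.2155).
Slope = (1.064 − 0.2155)/(1.575 − 0.08696) = 0.5702; intercept = 1.064 − 0.5702×1.575 = 0.1659.
Vmax = 1/intercept = 6.03 μM/s; Km = slope × Vmax = 0.5702 × 6.03 = 3.44 μM.

3.44 μM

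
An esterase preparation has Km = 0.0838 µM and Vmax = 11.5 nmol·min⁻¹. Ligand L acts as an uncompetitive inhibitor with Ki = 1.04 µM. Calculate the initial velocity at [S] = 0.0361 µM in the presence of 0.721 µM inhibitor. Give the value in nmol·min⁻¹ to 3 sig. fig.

2.86 nmol·min⁻¹

α = 1 + [I]/Ki = 1 + 0.721/1.04 = 1.693.
For an uncompetitive inhibitor, both parameters are divided by α, giving Vmax/α and Km/α: Km,app = 0.0495 µM, Vmax,app = 6.79 nmol·min⁻¹.
v = Vmax,app·[S]/(Km,app + [S]) = 6.79 × 0.0361/(0.0495 + 0.0361) = 2.86 nmol·min⁻¹.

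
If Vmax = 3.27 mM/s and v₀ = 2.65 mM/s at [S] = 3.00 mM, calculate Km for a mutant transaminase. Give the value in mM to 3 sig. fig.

0.702 mM

From v = Vmax[S]/(Km+[S]), Km = [S](Vmax − v)/v.
Km = 3.00 × (3.27 − 2.65) / 2.65 = 1.860/2.65 = 0.702 mM.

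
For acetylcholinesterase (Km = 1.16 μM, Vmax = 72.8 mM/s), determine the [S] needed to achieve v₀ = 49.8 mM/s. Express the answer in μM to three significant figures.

2.51 μM

Rearranging v = Vmax[S]/(Km+[S]) gives [S] = Km·v/(Vmax − v).
[S] = 1.16 × 49.8 / (72.8 − 49.8) = 57.77/23.00 = 2.51 μM.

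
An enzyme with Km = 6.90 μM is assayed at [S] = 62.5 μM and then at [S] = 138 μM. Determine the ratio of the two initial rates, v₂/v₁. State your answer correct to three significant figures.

Since Vmax cancels, v₂/v₁ = [S]₂(Km+[S]₁) / [S]₁(Km+[S]₂).
= 138×(6.90+62.5) / (62.5×(6.90+138)) = 9577/9056 = 1.06.

1.06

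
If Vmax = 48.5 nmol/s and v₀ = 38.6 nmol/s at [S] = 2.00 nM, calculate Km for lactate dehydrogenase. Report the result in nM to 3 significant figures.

0.513 nM

v/Vmax = 38.6/48.5 = 0.7959 = [S]/(Km+[S]).
So Km + [S] = [S]/0.7959 = 2.513 nM, giving Km = 2.513 − 2.00 = 0.513 nM.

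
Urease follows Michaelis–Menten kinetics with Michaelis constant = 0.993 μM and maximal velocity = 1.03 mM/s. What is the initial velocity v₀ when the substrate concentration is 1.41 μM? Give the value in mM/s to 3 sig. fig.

0.604 mM/s

v = Vmax·[S]/(Km + [S]) = 1.03 × 1.41 / (0.993 + 1.41)
  = 1.452 / 2.403 = 0.604 mM/s.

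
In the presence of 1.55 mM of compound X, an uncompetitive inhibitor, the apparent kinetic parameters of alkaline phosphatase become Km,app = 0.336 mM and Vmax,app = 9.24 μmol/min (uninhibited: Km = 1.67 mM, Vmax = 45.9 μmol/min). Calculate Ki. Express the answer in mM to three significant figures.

Uncompetitive: Vmax,app = Vmax/α (and Km,app = Km/α) with α = 1 + [I]/Ki.
α = Vmax/Vmax,app = 45.9/9.24 = 4.968.
Ki = [I]/(α − 1) = 1.55/3.968 = 0.391 mM.

0.391 mM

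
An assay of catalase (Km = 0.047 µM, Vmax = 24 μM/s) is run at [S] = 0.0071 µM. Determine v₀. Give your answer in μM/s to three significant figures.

[S]/(Km+[S]) = 0.0071/0.05410 = 0.1312, the fractional saturation.
v = 0.1312 × Vmax = 0.1312 × 24 = 3.15 μM/s.

3.15 μM/s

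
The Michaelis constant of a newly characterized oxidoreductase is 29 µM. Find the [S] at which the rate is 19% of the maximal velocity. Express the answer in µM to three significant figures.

v/Vmax = [S]/(Km+[S]) = 0.19, so [S] = Km·0.19/(1 − 0.19) = 29 × 0.2346.
[S] = 6.80 µM.

6.80 µM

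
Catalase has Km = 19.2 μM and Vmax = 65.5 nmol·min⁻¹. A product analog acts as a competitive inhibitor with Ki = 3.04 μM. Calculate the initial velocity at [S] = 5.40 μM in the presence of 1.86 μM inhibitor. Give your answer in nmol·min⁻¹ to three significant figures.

9.73 nmol·min⁻¹

With α = 1 + [I]/Ki = 1 + 1.86/3.04 = 1.612, the competitive rate law is v = Vmax[S] / (αKm + [S]).
v = 65.5×5.40 / (1.612×19.2 + 5.40) = 353.7/36.35 = 9.73 nmol·min⁻¹.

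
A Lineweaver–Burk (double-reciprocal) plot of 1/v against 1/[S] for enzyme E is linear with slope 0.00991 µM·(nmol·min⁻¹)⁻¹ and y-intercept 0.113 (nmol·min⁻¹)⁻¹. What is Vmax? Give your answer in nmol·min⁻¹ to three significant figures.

The y-intercept of a Lineweaver–Burk plot equals 1/Vmax, so Vmax = 1/0.113 = 8.85 nmol·min⁻¹.

8.85 nmol·min⁻¹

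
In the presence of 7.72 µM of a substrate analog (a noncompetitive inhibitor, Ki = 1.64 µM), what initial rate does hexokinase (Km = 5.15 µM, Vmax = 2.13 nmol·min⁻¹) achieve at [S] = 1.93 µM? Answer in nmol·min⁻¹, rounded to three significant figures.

0.102 nmol·min⁻¹

α = 1 + [I]/Ki = 1 + 7.72/1.64 = 5.707.
For a noncompetitive inhibitor, Vmax is reduced to Vmax/α while Km is unchanged: Km,app = 5.15 µM, Vmax,app = 0.373 nmol·min⁻¹.
v = Vmax,app·[S]/(Km,app + [S]) = 0.373 × 1.93/(5.15 + 1.93) = 0.102 nmol·min⁻¹.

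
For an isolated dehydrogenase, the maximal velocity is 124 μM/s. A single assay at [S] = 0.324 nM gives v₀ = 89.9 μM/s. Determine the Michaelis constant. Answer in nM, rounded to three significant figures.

0.123 nM

v/Vmax = 89.9/124 = 0.7250 = [S]/(Km+[S]).
So Km + [S] = [S]/0.7250 = 0.4469 nM, giving Km = 0.4469 − 0.324 = 0.123 nM.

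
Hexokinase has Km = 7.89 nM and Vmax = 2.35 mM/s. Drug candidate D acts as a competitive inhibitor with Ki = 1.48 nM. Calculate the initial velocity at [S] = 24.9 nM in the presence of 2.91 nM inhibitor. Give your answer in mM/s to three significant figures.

1.21 mM/s

With α = 1 + [I]/Ki = 1 + 2.91/1.48 = 2.966, the competitive rate law is v = Vmax[S] / (αKm + [S]).
v = 2.35×24.9 / (2.966×7.89 + 24.9) = 58.52/48.30 = 1.21 mM/s.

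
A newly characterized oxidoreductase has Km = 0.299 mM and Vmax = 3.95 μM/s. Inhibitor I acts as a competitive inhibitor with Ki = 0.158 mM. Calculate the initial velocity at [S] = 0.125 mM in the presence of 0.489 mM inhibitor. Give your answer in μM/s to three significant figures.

0.366 μM/s

With α = 1 + [I]/Ki = 1 + 0.489/0.158 = 4.095, the competitive rate law is v = Vmax[S] / (αKm + [S]).
v = 3.95×0.125 / (4.095×0.299 + 0.125) = 0.4938/1.349 = 0.366 μM/s.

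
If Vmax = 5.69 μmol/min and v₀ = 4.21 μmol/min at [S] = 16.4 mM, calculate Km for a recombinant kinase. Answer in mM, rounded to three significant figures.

From v = Vmax[S]/(Km+[S]), Km = [S](Vmax − v)/v.
Km = 16.4 × (5.69 − 4.21) / 4.21 = 24.27/4.21 = 5.77 mM.

5.77 mM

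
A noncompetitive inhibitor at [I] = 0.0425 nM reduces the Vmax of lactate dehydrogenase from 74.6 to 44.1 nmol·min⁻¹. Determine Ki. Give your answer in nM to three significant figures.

0.0615 nM

Noncompetitive: Vmax,app = Vmax/α with α = 1 + [I]/Ki.
α = Vmax/Vmax,app = 74.6/44.1 = 1.692.
Since α = 1 + [I]/Ki, [I]/Ki = 1.692 − 1 = 0.6916 and Ki = 0.0425/0.6916 = 0.0615 nM.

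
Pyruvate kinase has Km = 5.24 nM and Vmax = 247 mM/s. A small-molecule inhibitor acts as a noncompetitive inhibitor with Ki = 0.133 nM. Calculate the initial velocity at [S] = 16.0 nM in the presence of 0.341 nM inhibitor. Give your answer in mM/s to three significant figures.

α = 1 + [I]/Ki = 1 + 0.341/0.133 = 3.564.
For a noncompetitive inhibitor, Vmax is reduced to Vmax/α while Km is unchanged: Km,app = 5.24 nM, Vmax,app = 69.3 mM/s.
v = Vmax,app·[S]/(Km,app + [S]) = 69.3 × 16.0/(5.24 + 16.0) = 52.2 mM/s.

52.2 mM/s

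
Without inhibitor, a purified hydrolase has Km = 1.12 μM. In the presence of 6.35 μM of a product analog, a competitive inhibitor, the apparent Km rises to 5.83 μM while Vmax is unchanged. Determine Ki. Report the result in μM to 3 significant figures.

1.51 μM

Competitive: Km,app = α·Km with α = 1 + [I]/Ki.
α = Km,app/Km = 5.83/1.12 = 5.205.
Ki = [I]/(α − 1) = 6.35/4.205 = 1.51 μM.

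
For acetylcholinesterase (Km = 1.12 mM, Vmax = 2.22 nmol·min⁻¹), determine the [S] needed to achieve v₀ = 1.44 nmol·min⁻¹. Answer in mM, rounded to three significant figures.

2.07 mM

Rearranging v = Vmax[S]/(Km+[S]) gives [S] = Km·v/(Vmax − v).
[S] = 1.12 × 1.44 / (2.22 − 1.44) = 1.613/0.7800 = 2.07 mM.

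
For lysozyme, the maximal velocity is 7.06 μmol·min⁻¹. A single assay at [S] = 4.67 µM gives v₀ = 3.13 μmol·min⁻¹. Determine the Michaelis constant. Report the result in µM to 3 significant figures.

5.86 µM

From v = Vmax[S]/(Km+[S]), Km = [S](Vmax − v)/v.
Km = 4.67 × (7.06 − 3.13) / 3.13 = 18.35/3.13 = 5.86 µM.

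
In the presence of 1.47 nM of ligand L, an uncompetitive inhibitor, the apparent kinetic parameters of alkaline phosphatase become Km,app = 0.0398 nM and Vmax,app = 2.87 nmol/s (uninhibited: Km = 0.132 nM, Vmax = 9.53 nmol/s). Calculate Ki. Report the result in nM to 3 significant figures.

0.633 nM

Uncompetitive: Vmax,app = Vmax/α (and Km,app = Km/α) with α = 1 + [I]/Ki.
α = Vmax/Vmax,app = 9.53/2.87 = 3.321.
Ki = [I]/(α − 1) = 1.47/2.321 = 0.633 nM.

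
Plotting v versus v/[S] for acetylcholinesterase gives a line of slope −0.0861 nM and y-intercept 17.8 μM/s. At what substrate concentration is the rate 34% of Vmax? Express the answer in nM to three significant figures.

0.0444 nM

The Eadie–Hofstee slope gives Km = 0.0861 nM (slope = −Km).
v/Vmax = [S]/(Km+[S]) = 0.34 ⇒ [S] = Km·0.34/(1−0.34) = 0.0861 × 0.5152 = 0.0444 nM.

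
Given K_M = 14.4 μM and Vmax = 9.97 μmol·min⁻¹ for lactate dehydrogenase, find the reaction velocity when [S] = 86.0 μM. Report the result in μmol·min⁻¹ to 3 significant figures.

[S]/(Km+[S]) = 86.0/100.4 = 0.8566, the fractional saturation.
v = 0.8566 × Vmax = 0.8566 × 9.97 = 8.54 μmol·min⁻¹.

8.54 μmol·min⁻¹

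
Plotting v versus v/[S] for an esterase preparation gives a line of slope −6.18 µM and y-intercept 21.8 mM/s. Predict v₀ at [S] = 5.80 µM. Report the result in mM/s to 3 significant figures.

10.6 mM/s

In the Eadie–Hofstee form v = Vmax − Km·(v/[S]), the slope is −Km and the intercept is Vmax, so Km = 6.18 µM and Vmax = 21.8 mM/s.
v = 21.8 × 5.80/(6.18 + 5.80) = 10.6 mM/s.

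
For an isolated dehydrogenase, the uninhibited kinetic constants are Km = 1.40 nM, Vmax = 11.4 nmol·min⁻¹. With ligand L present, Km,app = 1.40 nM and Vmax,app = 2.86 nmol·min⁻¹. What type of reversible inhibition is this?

noncompetitive

Vmax decreases (11.4 → 2.86 nmol·min⁻¹) while Km is unchanged — pure noncompetitive inhibition.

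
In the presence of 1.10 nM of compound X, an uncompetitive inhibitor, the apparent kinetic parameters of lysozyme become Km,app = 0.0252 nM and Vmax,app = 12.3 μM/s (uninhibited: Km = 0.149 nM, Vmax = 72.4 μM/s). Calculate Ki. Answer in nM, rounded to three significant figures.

0.225 nM

Uncompetitive: Vmax,app = Vmax/α (and Km,app = Km/α) with α = 1 + [I]/Ki.
α = Vmax/Vmax,app = 72.4/12.3 = 5.886.
Ki = [I]/(α − 1) = 1.10/4.886 = 0.225 nM.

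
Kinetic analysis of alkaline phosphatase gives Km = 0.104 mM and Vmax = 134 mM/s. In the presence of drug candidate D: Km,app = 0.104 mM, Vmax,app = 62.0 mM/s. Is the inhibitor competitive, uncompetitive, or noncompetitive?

noncompetitive

Vmax decreases (134 → 62.0 mM/s) while Km is unchanged — pure noncompetitive inhibition.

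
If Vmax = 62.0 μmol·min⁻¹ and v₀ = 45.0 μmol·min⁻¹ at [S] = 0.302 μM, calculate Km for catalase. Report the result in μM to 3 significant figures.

v/Vmax = 45.0/62.0 = 0.7258 = [S]/(Km+[S]).
So Km + [S] = [S]/0.7258 = 0.4161 μM, giving Km = 0.4161 − 0.302 = 0.114 μM.

0.114 μM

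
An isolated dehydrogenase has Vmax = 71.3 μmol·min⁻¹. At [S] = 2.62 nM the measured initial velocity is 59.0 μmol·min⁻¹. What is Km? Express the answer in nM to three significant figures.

v/Vmax = 59.0/71.3 = 0.8275 = [S]/(Km+[S]).
So Km + [S] = [S]/0.8275 = 3.166 nM, giving Km = 3.166 − 2.62 = 0.546 nM.

0.546 nM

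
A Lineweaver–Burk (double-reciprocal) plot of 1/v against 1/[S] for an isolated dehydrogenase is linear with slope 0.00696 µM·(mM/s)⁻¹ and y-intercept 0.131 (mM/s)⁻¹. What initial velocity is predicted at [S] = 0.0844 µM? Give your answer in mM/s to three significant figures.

The y-intercept is 1/Vmax, so Vmax = 1/0.131 = 7.63 mM/s.
The slope is Km/Vmax, so Km = 0.00696 × 7.63 = 0.0531 µM.
Then v = 7.63 × 0.0844/(0.0531 + 0.0844) = 4.68 mM/s.

4.68 mM/s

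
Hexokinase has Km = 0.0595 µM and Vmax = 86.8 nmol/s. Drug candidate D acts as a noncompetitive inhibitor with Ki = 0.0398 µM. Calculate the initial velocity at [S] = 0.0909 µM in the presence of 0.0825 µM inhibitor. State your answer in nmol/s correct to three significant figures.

With α = 1 + [I]/Ki = 1 + 0.0825/0.0398 = 3.073, the noncompetitive rate law is v = (Vmax/α)·[S] / (Km + [S]).
v = (86.8/3.073)×0.0909 / (0.0595 + 0.0909) = 2.568/0.1504 = 17.1 nmol/s.

17.1 nmol/s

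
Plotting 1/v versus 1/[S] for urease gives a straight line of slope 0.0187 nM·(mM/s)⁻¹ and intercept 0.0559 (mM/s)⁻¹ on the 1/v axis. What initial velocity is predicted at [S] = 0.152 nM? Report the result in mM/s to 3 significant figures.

The y-intercept is 1/Vmax, so Vmax = 1/0.0559 = 17.9 mM/s.
The slope is Km/Vmax, so Km = 0.0187 × 17.9 = 0.335 nM.
Then v = 17.9 × 0.152/(0.335 + 0.152) = 5.59 mM/s.

5.59 mM/s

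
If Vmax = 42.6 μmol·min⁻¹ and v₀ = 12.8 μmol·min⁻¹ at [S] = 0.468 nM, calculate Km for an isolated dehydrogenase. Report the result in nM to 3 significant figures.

From v = Vmax[S]/(Km+[S]), Km = [S](Vmax − v)/v.
Km = 0.468 × (42.6 − 12.8) / 12.8 = 13.95/12.8 = 1.09 nM.

1.09 nM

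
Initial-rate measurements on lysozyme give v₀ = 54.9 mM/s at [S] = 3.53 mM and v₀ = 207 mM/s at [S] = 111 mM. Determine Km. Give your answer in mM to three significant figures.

11.1 mM

From v = Vmax[S]/(Km+[S]), each point gives Vmax = v(Km+[S])/[S].
Equating: 54.9(Km+3.53)/3.53 = 207(Km+111)/111.
15.55·Km + 54.9 = 1.865·Km + 207, so (15.55 − 1.865)·Km = 207 − 54.9.
Km = 152.1/13.69 = 11.1 mM; then Vmax = 54.9(11.1+3.53)/3.53 = 228 mM/s.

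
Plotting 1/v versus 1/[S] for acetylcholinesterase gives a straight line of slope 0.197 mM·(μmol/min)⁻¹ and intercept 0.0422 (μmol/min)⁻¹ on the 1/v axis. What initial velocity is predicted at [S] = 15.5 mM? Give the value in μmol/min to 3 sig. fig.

18.2 μmol/min

The y-intercept is 1/Vmax, so Vmax = 1/0.0422 = 23.7 μmol/min.
The slope is Km/Vmax, so Km = 0.197 × 23.7 = 4.67 mM.
Then v = 23.7 × 15.5/(4.67 + 15.5) = 18.2 μmol/min.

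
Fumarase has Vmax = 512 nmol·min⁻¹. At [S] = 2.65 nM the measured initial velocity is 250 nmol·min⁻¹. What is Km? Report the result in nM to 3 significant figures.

2.78 nM

From v = Vmax[S]/(Km+[S]), Km = [S](Vmax − v)/v.
Km = 2.65 × (512 − 250) / 250 = 694.3/250 = 2.78 nM.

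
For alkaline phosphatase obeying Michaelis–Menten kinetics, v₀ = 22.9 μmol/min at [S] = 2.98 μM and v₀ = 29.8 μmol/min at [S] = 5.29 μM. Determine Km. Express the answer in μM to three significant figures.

3.36 μM

In reciprocal form, 1/v = (Km/Vmax)·(1/[S]) + 1/Vmax. The two points give (1/[S], 1/v) = (0.3356, 0.04367) and (0.1890, 0.03356).
Slope = (0.04367 − 0.03356)/(0.3356 − 0.1890) = 0.06900; intercept = 0.04367 − 0.06900×0.3356 = 0.02051.
Vmax = 1/intercept = 48.7 μmol/min; Km = slope × Vmax = 0.06900 × 48.7 = 3.36 μM.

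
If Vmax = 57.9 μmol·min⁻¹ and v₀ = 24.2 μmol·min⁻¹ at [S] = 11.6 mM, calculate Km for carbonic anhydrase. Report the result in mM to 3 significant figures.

From v = Vmax[S]/(Km+[S]), Km = [S](Vmax − v)/v.
Km = 11.6 × (57.9 − 24.2) / 24.2 = 390.9/24.2 = 16.2 mM.

16.2 mM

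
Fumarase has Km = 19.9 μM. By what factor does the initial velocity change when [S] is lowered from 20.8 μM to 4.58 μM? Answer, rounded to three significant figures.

Since Vmax cancels, v₂/v₁ = [S]₂(Km+[S]₁) / [S]₁(Km+[S]₂).
= 4.58×(19.9+20.8) / (20.8×(19.9+4.58)) = 186.4/509.2 = 0.366.

0.366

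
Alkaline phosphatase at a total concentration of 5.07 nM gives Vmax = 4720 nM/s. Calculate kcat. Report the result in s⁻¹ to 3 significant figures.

931 s⁻¹

kcat = Vmax/[E]total = 4720 nM/s / 5.07 nM = 931 s⁻¹.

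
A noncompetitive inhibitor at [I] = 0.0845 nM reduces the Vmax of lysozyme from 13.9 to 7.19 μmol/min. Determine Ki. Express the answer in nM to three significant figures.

0.0905 nM

Noncompetitive: Vmax,app = Vmax/α with α = 1 + [I]/Ki.
α = Vmax/Vmax,app = 13.9/7.19 = 1.933.
Ki = [I]/(α − 1) = 0.0845/0.9332 = 0.0905 nM.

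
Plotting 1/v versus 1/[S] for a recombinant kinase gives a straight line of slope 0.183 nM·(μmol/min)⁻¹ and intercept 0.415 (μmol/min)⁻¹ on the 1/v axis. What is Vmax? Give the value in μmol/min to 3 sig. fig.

2.41 μmol/min

The y-intercept of a Lineweaver–Burk plot equals 1/Vmax, so Vmax = 1/0.415 = 2.41 μmol/min.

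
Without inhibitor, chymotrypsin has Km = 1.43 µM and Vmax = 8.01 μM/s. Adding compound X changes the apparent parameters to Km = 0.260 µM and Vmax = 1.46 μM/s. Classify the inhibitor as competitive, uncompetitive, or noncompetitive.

uncompetitive

Both Km and Vmax decrease by the same factor (~5.49-fold) — characteristic of uncompetitive inhibition.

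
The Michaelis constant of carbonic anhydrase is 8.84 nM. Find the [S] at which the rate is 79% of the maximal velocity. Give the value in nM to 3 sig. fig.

v/Vmax = [S]/(Km+[S]) = 0.79, so [S] = Km·0.79/(1 − 0.79) = 8.84 × 3.762.
[S] = 33.3 nM.

33.3 nM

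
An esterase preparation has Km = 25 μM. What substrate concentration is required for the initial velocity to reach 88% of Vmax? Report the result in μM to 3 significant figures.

v/Vmax = [S]/(Km+[S]) = 0.88, so [S] = Km·0.88/(1 − 0.88) = 25 × 7.333.
[S] = 183 μM.

183 μM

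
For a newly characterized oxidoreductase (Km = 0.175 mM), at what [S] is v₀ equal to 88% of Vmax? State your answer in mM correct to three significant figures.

1.28 mM

v/Vmax = [S]/(Km+[S]) = 0.88, so [S] = Km·0.88/(1 − 0.88) = 0.175 × 7.333.
[S] = 1.28 mM.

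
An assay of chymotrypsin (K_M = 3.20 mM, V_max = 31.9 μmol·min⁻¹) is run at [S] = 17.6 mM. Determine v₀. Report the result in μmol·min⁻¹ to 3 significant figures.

[S]/(Km+[S]) = 17.6/20.80 = 0.8462, the fractional saturation.
v = 0.8462 × Vmax = 0.8462 × 31.9 = 27.0 μmol·min⁻¹.

27.0 μmol·min⁻¹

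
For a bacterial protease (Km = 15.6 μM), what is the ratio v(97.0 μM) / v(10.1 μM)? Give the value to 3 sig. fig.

The fractional saturations are [S]/(Km+[S]) = 10.1/25.70 = 0.3930 and 97.0/112.6 = 0.8615.
v₂/v₁ is just their ratio: 0.8615/0.3930 = 2.19.

2.19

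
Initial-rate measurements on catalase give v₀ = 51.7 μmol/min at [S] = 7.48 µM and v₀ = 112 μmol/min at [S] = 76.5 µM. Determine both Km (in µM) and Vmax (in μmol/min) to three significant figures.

In reciprocal form, 1/v = (Km/Vmax)·(1/[S]) + 1/Vmax. The two points give (1/[S], 1/v) = (0.1337, 0.01934) and (0.01307, 0.008929).
Slope = (0.01934 − 0.008929)/(0.1337 − 0.01307) = 0.08634; intercept = 0.01934 − 0.08634×0.1337 = 0.007800.
Vmax = 1/intercept = 128 μmol/min; Km = slope × Vmax = 0.08634 × 128 = 11.1 µM.

Km = 11.1 µM; Vmax = 128 μmol/min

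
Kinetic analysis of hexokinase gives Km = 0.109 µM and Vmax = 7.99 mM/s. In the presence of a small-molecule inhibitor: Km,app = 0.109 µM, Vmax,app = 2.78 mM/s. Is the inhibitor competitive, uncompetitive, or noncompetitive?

noncompetitive

Vmax decreases (7.99 → 2.78 mM/s) while Km is unchanged — pure noncompetitive inhibition.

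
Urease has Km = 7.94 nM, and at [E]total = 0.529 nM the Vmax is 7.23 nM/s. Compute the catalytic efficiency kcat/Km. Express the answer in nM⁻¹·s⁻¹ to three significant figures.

kcat = Vmax/[E]total = 7.23/0.529 = 13.7 s⁻¹.
kcat/Km = 13.7/7.94 = 1.72 nM⁻¹·s⁻¹.

1.72 nM⁻¹·s⁻¹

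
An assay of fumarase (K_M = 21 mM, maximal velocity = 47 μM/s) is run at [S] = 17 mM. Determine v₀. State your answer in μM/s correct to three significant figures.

21.0 μM/s

[S]/(Km+[S]) = 17/38.00 = 0.4474, the fractional saturation.
v = 0.4474 × Vmax = 0.4474 × 47 = 21.0 μM/s.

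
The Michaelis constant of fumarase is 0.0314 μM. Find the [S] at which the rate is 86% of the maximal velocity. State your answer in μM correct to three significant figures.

0.193 μM

v/Vmax = [S]/(Km+[S]) = 0.86, so [S] = Km·0.86/(1 − 0.86) = 0.0314 × 6.143.
[S] = 0.193 μM.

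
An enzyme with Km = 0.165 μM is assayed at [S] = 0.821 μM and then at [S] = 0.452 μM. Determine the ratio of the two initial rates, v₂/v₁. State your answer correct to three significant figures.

0.880

Since Vmax cancels, v₂/v₁ = [S]₂(Km+[S]₁) / [S]₁(Km+[S]₂).
= 0.452×(0.165+0.821) / (0.821×(0.165+0.452)) = 0.4457/0.5066 = 0.880.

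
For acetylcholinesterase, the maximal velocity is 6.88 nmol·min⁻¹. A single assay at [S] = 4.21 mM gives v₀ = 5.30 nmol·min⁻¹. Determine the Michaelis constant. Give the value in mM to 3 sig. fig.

v/Vmax = 5.30/6.88 = 0.7703 = [S]/(Km+[S]).
So Km + [S] = [S]/0.7703 = 5.465 mM, giving Km = 5.465 − 4.21 = 1.26 mM.

1.26 mM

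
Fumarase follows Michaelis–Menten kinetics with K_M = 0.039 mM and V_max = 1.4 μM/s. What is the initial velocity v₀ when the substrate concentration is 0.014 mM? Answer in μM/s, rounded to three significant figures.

0.370 μM/s

[S]/(Km+[S]) = 0.014/0.05300 = 0.2642, the fractional saturation.
v = 0.2642 × Vmax = 0.2642 × 1.4 = 0.370 μM/s.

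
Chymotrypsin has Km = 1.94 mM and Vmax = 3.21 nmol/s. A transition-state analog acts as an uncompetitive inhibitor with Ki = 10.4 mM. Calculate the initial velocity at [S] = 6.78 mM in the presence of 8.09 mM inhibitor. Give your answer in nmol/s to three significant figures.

1.56 nmol/s

With α = 1 + [I]/Ki = 1 + 8.09/10.4 = 1.778, the uncompetitive rate law is v = (Vmax/α)·[S] / (Km/α + [S]).
v = (3.21/1.778)×6.78 / (1.94/1.778 + 6.78) = 12.24/7.871 = 1.56 nmol/s.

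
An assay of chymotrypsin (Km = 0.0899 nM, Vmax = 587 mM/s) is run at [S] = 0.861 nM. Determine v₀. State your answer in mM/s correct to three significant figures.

532 mM/s

[S]/(Km+[S]) = 0.861/0.9509 = 0.9055, the fractional saturation.
v = 0.9055 × Vmax = 0.9055 × 587 = 532 mM/s.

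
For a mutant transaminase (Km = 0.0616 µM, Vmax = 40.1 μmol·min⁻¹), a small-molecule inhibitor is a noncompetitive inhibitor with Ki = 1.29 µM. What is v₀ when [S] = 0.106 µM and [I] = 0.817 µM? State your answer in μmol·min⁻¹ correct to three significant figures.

15.5 μmol·min⁻¹

α = 1 + [I]/Ki = 1 + 0.817/1.29 = 1.633.
For a noncompetitive inhibitor, Vmax is reduced to Vmax/α while Km is unchanged: Km,app = 0.0616 µM, Vmax,app = 24.6 μmol·min⁻¹.
v = Vmax,app·[S]/(Km,app + [S]) = 24.6 × 0.106/(0.0616 + 0.106) = 15.5 μmol·min⁻¹.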